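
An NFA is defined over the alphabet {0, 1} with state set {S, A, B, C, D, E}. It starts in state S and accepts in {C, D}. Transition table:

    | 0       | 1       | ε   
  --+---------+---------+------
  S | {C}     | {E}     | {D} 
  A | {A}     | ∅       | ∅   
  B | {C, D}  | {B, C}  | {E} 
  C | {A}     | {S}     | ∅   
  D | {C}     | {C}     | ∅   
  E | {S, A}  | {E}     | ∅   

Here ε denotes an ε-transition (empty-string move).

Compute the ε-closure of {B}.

{B, E}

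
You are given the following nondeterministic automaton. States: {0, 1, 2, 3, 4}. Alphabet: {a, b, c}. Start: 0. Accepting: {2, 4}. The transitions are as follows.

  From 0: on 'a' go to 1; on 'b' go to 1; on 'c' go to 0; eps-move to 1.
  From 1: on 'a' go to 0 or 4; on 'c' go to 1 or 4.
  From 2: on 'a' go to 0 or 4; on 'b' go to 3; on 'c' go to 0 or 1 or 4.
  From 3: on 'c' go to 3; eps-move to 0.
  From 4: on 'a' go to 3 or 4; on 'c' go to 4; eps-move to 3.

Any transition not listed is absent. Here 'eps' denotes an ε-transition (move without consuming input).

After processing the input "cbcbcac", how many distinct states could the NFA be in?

4

Start: ε-closure({0}) = {0, 1}.
Read 'c': {0, 1} → {0, 1, 3, 4}.
Read 'b': {0, 1, 3, 4} → {1}.
Read 'c': {1} → {0, 1, 3, 4}.
Read 'b': {0, 1, 3, 4} → {1}.
Read 'c': {1} → {0, 1, 3, 4}.
Read 'a': {0, 1, 3, 4} → {0, 1, 3, 4}.
Read 'c': {0, 1, 3, 4} → {0, 1, 3, 4}.
That set has 4 states.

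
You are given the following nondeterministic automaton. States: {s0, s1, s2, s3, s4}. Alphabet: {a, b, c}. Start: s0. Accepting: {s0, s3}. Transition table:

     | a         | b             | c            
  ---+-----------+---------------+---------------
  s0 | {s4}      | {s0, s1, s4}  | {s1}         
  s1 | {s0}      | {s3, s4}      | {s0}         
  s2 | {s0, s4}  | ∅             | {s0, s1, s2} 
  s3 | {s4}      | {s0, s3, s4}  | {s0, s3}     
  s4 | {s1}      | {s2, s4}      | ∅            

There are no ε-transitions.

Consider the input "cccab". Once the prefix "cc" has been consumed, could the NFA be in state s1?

Start in {s0}.
Read 'c': s0→{s1}; now {s1}.
Read 'c': s1→{s0}; now {s0}.
State s1 is not in {s0}.

No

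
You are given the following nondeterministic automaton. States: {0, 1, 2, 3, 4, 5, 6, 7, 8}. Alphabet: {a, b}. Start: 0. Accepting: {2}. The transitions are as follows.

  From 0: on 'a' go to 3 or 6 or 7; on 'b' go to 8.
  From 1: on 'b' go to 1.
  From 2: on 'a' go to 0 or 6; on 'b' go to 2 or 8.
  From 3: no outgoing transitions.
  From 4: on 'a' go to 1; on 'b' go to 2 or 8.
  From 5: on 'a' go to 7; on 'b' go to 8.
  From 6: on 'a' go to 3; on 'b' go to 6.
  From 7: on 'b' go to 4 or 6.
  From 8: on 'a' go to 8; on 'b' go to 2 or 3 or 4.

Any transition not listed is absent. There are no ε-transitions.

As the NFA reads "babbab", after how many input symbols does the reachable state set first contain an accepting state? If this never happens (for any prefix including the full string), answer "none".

3

Start in {0}.
Read 'b': 0→{8}; now {8}.
Read 'a': 8→{8}; now {8}.
Read 'b': 8→{2, 3, 4}; now {2, 3, 4}.
None of the earlier sets intersect F, but {2, 3, 4} does.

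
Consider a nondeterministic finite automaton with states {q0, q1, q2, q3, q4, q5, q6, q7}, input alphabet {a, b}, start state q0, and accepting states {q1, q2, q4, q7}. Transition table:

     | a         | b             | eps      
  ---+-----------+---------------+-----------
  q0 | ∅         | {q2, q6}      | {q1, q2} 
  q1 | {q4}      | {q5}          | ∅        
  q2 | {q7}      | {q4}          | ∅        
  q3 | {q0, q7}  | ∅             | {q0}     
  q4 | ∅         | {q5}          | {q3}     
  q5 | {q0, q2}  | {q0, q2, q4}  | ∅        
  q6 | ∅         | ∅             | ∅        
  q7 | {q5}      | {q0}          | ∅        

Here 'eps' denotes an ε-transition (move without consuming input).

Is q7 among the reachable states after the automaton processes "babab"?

Start: ε-closure({q0}) = {q0, q1, q2}.
Read 'b': q0→{q2, q6}, q1→{q5}, q2→{q4}; union {q2, q4, q5, q6}; ε-closure = {q0, q1, q2, q3, q4, q5, q6}.
Read 'a': q0→∅, q1→{q4}, q2→{q7}, q3→{q0, q7}, q4→∅, q5→{q0, q2}, q6→∅; union {q0, q2, q4, q7}; ε-closure = {q0, q1, q2, q3, q4, q7}.
Read 'b': q0→{q2, q6}, q1→{q5}, q2→{q4}, q3→∅, q4→{q5}, q7→{q0}; union {q0, q2, q4, q5, q6}; ε-closure = {q0, q1, q2, q3, q4, q5, q6}.
Read 'a': q0→∅, q1→{q4}, q2→{q7}, q3→{q0, q7}, q4→∅, q5→{q0, q2}, q6→∅; union {q0, q2, q4, q7}; ε-closure = {q0, q1, q2, q3, q4, q7}.
Read 'b': q0→{q2, q6}, q1→{q5}, q2→{q4}, q3→∅, q4→{q5}, q7→{q0}; union {q0, q2, q4, q5, q6}; ε-closure = {q0, q1, q2, q3, q4, q5, q6}.
State q7 is not in {q0, q1, q2, q3, q4, q5, q6}.

No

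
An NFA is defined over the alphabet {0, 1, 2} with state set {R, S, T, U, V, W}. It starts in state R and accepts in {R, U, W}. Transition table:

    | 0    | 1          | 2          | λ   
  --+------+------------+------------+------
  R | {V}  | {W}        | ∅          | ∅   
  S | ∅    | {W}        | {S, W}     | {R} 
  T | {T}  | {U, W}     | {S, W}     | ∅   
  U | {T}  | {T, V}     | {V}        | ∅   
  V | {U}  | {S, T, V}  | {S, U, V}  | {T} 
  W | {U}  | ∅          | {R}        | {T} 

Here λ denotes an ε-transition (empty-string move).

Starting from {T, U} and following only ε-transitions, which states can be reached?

Begin with {T, U}.
No ε-moves leave this set, so the closure equals the set itself.

{T, U}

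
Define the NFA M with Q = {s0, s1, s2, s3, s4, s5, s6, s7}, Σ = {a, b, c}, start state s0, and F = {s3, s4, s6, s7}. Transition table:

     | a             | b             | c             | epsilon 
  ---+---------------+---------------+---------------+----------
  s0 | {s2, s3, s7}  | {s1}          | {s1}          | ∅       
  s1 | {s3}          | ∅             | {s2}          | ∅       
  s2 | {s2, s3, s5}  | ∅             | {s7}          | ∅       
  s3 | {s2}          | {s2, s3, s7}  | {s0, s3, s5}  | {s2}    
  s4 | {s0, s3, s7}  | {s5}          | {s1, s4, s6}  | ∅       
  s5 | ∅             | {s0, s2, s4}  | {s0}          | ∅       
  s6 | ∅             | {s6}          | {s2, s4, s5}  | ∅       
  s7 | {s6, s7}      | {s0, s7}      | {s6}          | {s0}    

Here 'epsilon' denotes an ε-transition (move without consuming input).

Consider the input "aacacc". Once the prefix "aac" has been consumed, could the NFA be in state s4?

Start in {s0}.
Read 'a': s0→{s2, s3, s7}; union {s2, s3, s7}; ε-closure = {s0, s2, s3, s7}.
Read 'a': s0→{s2, s3, s7}, s2→{s2, s3, s5}, s3→{s2}, s7→{s6, s7}; union {s2, s3, s5, s6, s7}; ε-closure = {s0, s2, s3, s5, s6, s7}.
Read 'c': s0→{s1}, s2→{s7}, s3→{s0, s3, s5}, s5→{s0}, s6→{s2, s4, s5}, s7→{s6}; now {s0, s1, s2, s3, s4, s5, s6, s7}.
State s4 is in {s0, s1, s2, s3, s4, s5, s6, s7}.

Yes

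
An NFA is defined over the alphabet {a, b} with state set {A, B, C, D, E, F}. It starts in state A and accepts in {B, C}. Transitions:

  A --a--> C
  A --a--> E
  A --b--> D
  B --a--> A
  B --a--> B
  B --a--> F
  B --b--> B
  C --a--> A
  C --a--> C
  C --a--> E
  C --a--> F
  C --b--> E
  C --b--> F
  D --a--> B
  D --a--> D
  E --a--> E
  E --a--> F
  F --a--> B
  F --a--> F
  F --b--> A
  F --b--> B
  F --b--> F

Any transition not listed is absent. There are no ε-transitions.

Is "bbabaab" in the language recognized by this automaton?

Start in {A}.
Read 'b': A→{D}; now {D}.
Read 'b': D→∅; now ∅.
The set is empty and remains empty for the remaining 5 symbols.
The final set ∅ contains no accepting state.

No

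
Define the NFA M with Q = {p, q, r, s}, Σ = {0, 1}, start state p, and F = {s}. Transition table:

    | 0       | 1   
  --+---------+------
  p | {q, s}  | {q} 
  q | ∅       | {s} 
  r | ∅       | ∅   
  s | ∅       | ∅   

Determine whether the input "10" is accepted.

Start in {p}.
Read '1': {p} → {q}.
Read '0': {q} → ∅.
The final set ∅ contains no accepting state.

No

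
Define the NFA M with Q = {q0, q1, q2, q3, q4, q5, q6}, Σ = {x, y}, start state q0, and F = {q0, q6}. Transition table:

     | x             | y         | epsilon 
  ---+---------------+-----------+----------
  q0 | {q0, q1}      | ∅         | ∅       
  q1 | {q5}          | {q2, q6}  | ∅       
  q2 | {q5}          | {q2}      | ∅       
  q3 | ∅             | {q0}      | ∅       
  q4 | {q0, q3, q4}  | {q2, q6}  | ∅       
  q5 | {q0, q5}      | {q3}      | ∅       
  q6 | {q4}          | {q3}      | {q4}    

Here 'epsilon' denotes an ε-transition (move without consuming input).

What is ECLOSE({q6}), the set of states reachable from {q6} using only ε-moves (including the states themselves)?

Begin with {q6}.
ε-move q6 → q4; add q4.

{q4, q6}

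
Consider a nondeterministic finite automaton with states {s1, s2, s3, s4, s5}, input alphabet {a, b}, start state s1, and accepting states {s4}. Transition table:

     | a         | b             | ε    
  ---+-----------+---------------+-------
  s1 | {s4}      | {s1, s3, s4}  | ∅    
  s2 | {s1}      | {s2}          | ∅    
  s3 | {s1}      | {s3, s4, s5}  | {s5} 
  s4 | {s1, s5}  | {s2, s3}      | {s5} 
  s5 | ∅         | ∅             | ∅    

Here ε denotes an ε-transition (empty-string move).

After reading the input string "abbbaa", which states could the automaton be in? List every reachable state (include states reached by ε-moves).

{s4, s5}

Start in {s1}.
Read 'a': {s1} → {s4, s5}.
Read 'b': {s4, s5} → {s2, s3, s5}.
Read 'b': {s2, s3, s5} → {s2, s3, s4, s5}.
Read 'b': {s2, s3, s4, s5} → {s2, s3, s4, s5}.
Read 'a': {s2, s3, s4, s5} → {s1, s5}.
Read 'a': {s1, s5} → {s4, s5}.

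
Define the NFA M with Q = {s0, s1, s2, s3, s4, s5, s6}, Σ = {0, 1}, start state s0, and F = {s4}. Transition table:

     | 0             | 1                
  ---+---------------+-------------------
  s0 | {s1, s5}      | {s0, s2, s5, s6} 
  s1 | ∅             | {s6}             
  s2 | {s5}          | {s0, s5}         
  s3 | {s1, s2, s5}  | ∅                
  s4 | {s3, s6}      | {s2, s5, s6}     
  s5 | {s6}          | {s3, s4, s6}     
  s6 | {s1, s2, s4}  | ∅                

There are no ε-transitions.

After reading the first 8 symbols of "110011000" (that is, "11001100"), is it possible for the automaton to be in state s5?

Yes

Start in {s0}.
Read '1': {s0} → {s0, s2, s5, s6}.
Read '1': {s0, s2, s5, s6} → {s0, s2, s3, s4, s5, s6}.
Read '0': {s0, s2, s3, s4, s5, s6} → {s1, s2, s3, s4, s5, s6}.
Read '0': {s1, s2, s3, s4, s5, s6} → {s1, s2, s3, s4, s5, s6}.
Read '1': {s1, s2, s3, s4, s5, s6} → {s0, s2, s3, s4, s5, s6}.
Read '1': {s0, s2, s3, s4, s5, s6} → {s0, s2, s3, s4, s5, s6}.
Read '0': {s0, s2, s3, s4, s5, s6} → {s1, s2, s3, s4, s5, s6}.
Read '0': {s1, s2, s3, s4, s5, s6} → {s1, s2, s3, s4, s5, s6}.
State s5 is in {s1, s2, s3, s4, s5, s6}.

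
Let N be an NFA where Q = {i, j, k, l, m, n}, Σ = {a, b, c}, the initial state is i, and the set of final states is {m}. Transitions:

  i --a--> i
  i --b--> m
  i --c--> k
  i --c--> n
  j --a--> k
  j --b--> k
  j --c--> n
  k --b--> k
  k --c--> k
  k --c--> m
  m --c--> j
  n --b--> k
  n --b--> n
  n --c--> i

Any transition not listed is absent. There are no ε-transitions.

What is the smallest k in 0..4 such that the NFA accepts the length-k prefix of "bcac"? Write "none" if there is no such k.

1

Start in {i}.
Read 'b': i→{m}; now {m}.
None of the earlier sets intersect F, but {m} does.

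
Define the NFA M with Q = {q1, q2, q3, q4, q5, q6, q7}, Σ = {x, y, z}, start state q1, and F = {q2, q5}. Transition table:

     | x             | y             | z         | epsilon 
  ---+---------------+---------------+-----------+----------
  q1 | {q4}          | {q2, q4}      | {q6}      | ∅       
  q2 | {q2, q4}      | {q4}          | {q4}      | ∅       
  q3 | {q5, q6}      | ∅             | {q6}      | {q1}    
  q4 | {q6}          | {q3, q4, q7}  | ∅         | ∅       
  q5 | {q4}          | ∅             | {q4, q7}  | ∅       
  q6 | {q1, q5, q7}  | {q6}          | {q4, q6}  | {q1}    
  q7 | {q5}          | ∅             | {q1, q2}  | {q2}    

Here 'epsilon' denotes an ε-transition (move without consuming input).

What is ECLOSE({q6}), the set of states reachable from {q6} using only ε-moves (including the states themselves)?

Begin with {q6}.
ε-move q6 → q1; add q1.

{q1, q6}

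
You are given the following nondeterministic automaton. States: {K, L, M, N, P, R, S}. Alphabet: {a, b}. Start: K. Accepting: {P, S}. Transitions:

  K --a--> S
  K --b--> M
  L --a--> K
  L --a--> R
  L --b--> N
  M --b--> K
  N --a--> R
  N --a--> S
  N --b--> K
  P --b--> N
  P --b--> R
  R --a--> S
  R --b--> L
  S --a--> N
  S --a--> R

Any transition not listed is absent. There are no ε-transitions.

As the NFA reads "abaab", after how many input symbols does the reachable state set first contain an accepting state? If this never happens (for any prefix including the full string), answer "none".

Start in {K}.
Read 'a': {K} → {S}.
None of the earlier sets intersect F, but {S} does.

1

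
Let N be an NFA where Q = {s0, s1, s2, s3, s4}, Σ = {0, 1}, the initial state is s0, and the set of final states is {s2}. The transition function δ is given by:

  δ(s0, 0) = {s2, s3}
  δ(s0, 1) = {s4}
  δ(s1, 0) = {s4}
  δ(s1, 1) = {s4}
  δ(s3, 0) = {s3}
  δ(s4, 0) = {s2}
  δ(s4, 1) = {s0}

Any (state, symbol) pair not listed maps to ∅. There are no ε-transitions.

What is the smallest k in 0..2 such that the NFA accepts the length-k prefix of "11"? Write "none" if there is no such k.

Start in {s0}.
Read '1': {s0} → {s4}.
Read '1': {s4} → {s0}.
No reachable set along the way intersects F.

none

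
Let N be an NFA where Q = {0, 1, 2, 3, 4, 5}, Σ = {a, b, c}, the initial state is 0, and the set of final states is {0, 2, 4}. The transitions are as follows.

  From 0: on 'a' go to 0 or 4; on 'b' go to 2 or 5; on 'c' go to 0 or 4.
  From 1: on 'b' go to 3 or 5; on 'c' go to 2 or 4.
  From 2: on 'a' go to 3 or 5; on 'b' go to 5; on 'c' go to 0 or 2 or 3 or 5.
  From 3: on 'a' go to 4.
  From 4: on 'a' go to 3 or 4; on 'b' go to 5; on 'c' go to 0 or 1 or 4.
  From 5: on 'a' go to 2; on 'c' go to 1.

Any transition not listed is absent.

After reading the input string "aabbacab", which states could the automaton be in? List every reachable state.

{2, 5}

Start in {0}.
Read 'a': 0→{0, 4}; now {0, 4}.
Read 'a': 0→{0, 4}, 4→{3, 4}; now {0, 3, 4}.
Read 'b': 0→{2, 5}, 3→∅, 4→{5}; now {2, 5}.
Read 'b': 2→{5}, 5→∅; now {5}.
Read 'a': 5→{2}; now {2}.
Read 'c': 2→{0, 2, 3, 5}; now {0, 2, 3, 5}.
Read 'a': 0→{0, 4}, 2→{3, 5}, 3→{4}, 5→{2}; now {0, 2, 3, 4, 5}.
Read 'b': 0→{2, 5}, 2→{5}, 3→∅, 4→{5}, 5→∅; now {2, 5}.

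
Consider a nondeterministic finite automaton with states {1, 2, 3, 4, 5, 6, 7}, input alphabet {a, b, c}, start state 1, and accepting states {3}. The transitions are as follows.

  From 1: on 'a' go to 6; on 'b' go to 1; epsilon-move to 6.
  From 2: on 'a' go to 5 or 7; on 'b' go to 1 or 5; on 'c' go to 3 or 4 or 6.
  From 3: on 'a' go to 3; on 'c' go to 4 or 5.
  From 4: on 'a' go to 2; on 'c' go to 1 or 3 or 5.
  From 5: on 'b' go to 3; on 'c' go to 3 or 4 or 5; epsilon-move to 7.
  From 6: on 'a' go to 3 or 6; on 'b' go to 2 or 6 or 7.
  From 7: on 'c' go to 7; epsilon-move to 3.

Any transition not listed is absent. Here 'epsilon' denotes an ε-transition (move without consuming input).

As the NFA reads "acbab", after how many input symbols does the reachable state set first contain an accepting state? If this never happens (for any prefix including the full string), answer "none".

1

Start: ε-closure({1}) = {1, 6}.
Read 'a': 1→{6}, 6→{3, 6}; now {3, 6}.
None of the earlier sets intersect F, but {3, 6} does.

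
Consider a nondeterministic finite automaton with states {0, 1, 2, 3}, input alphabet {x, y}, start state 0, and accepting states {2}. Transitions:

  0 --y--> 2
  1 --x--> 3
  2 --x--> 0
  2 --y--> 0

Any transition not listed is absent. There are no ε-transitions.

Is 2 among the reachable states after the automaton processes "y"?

Start in {0}.
Read 'y': 0→{2}; now {2}.
State 2 is in {2}.

Yes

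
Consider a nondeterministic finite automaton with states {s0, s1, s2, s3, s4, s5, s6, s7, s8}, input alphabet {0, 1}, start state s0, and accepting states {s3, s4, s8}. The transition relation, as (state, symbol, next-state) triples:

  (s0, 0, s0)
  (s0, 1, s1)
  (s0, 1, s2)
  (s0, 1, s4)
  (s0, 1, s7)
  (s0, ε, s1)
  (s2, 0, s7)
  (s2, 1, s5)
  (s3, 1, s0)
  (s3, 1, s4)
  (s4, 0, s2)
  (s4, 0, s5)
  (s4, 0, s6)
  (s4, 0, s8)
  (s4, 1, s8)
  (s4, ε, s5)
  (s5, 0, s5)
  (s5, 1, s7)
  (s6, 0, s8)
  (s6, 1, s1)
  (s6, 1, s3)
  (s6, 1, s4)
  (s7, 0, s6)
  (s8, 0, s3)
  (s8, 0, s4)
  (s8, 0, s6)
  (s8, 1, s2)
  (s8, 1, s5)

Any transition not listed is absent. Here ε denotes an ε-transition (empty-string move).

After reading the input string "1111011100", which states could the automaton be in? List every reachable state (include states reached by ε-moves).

Start: ε-closure({s0}) = {s0, s1}.
Read '1': s0→{s1, s2, s4, s7}, s1→∅; union {s1, s2, s4, s7}; ε-closure = {s1, s2, s4, s5, s7}.
Read '1': s1→∅, s2→{s5}, s4→{s8}, s5→{s7}, s7→∅; now {s5, s7, s8}.
Read '1': s5→{s7}, s7→∅, s8→{s2, s5}; now {s2, s5, s7}.
Read '1': s2→{s5}, s5→{s7}, s7→∅; now {s5, s7}.
Read '0': s5→{s5}, s7→{s6}; now {s5, s6}.
Read '1': s5→{s7}, s6→{s1, s3, s4}; union {s1, s3, s4, s7}; ε-closure = {s1, s3, s4, s5, s7}.
Read '1': s1→∅, s3→{s0, s4}, s4→{s8}, s5→{s7}, s7→∅; union {s0, s4, s7, s8}; ε-closure = {s0, s1, s4, s5, s7, s8}.
Read '1': s0→{s1, s2, s4, s7}, s1→∅, s4→{s8}, s5→{s7}, s7→∅, s8→{s2, s5}; now {s1, s2, s4, s5, s7, s8}.
Read '0': s1→∅, s2→{s7}, s4→{s2, s5, s6, s8}, s5→{s5}, s7→{s6}, s8→{s3, s4, s6}; now {s2, s3, s4, s5, s6, s7, s8}.
Read '0': s2→{s7}, s3→∅, s4→{s2, s5, s6, s8}, s5→{s5}, s6→{s8}, s7→{s6}, s8→{s3, s4, s6}; now {s2, s3, s4, s5, s6, s7, s8}.

{s2, s3, s4, s5, s6, s7, s8}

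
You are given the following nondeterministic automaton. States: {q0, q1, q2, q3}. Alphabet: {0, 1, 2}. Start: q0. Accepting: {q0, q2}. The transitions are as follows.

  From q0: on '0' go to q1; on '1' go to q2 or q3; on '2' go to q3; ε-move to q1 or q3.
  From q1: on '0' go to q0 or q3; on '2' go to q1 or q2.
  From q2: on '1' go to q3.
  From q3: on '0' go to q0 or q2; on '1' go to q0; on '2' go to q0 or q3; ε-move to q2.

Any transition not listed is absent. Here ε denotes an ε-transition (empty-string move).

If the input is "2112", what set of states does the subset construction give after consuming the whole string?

Start: ε-closure({q0}) = {q0, q1, q2, q3}.
Read '2': q0→{q3}, q1→{q1, q2}, q2→∅, q3→{q0, q3}; now {q0, q1, q2, q3}.
Read '1': q0→{q2, q3}, q1→∅, q2→{q3}, q3→{q0}; union {q0, q2, q3}; ε-closure = {q0, q1, q2, q3}.
Read '1': q0→{q2, q3}, q1→∅, q2→{q3}, q3→{q0}; union {q0, q2, q3}; ε-closure = {q0, q1, q2, q3}.
Read '2': q0→{q3}, q1→{q1, q2}, q2→∅, q3→{q0, q3}; now {q0, q1, q2, q3}.

{q0, q1, q2, q3}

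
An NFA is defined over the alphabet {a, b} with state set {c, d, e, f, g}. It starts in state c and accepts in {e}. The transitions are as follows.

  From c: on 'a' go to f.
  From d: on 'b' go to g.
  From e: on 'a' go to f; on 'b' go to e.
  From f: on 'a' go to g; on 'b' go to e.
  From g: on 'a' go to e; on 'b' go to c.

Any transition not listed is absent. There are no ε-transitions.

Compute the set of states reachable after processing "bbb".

Start in {c}.
Read 'b': c→∅; now ∅.
The set is empty and remains empty for the remaining 2 symbols.

∅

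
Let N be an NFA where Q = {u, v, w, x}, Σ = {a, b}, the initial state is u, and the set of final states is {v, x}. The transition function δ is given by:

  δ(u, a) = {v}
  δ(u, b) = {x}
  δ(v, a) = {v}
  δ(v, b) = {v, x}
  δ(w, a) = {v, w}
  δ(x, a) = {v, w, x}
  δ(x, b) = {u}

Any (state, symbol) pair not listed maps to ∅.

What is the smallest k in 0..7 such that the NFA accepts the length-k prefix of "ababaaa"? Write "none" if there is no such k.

1

Start in {u}.
Read 'a': {u} → {v}.
None of the earlier sets intersect F, but {v} does.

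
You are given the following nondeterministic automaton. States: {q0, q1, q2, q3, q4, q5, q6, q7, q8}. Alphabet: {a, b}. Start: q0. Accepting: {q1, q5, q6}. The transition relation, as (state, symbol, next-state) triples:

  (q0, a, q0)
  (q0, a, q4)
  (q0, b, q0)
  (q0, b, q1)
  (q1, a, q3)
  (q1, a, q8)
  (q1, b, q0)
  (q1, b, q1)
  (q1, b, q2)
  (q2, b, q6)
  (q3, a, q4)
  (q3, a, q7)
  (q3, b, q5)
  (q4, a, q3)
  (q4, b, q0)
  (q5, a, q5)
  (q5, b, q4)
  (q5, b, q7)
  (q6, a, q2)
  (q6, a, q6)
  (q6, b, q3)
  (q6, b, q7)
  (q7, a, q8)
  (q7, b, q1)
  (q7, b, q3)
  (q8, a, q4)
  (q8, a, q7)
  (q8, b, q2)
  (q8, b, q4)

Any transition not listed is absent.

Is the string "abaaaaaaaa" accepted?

No

Start in {q0}.
Read 'a': {q0} → {q0, q4}.
Read 'b': {q0, q4} → {q0, q1}.
Read 'a': {q0, q1} → {q0, q3, q4, q8}.
Read 'a': {q0, q3, q4, q8} → {q0, q3, q4, q7}.
Read 'a': {q0, q3, q4, q7} → {q0, q3, q4, q7, q8}.
Read 'a': {q0, q3, q4, q7, q8} → {q0, q3, q4, q7, q8}.
Read 'a': {q0, q3, q4, q7, q8} → {q0, q3, q4, q7, q8}.
Read 'a': {q0, q3, q4, q7, q8} → {q0, q3, q4, q7, q8}.
Read 'a': {q0, q3, q4, q7, q8} → {q0, q3, q4, q7, q8}.
Read 'a': {q0, q3, q4, q7, q8} → {q0, q3, q4, q7, q8}.
The final set {q0, q3, q4, q7, q8} contains no accepting state.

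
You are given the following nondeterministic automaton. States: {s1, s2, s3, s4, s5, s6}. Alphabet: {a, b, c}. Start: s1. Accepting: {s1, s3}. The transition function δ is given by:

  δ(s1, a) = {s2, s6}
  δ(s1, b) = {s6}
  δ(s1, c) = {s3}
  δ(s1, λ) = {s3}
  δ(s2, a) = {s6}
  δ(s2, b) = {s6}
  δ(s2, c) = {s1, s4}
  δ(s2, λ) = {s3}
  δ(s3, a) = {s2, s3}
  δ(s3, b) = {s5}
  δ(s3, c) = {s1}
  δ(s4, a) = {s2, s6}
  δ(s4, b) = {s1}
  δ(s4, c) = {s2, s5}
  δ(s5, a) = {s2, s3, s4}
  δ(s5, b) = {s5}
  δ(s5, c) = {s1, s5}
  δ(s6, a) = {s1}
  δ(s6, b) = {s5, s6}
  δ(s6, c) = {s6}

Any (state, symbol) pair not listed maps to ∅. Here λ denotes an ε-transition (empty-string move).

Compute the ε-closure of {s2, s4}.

{s2, s3, s4}

Begin with {s2, s4}.
ε-move s2 → s3; add s3.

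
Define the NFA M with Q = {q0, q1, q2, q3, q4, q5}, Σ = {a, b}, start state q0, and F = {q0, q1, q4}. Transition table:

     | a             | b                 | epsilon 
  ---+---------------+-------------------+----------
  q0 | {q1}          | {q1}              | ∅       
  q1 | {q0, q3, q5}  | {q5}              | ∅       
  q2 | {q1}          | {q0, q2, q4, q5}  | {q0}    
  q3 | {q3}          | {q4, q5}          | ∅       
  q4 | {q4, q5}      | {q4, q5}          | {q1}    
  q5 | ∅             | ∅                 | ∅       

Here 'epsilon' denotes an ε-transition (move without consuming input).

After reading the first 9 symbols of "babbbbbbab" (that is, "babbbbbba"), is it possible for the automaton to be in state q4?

Yes

Start in {q0}.
Read 'b': q0→{q1}; now {q1}.
Read 'a': q1→{q0, q3, q5}; now {q0, q3, q5}.
Read 'b': q0→{q1}, q3→{q4, q5}, q5→∅; now {q1, q4, q5}.
Read 'b': q1→{q5}, q4→{q4, q5}, q5→∅; union {q4, q5}; ε-closure = {q1, q4, q5}.
Read 'b': q1→{q5}, q4→{q4, q5}, q5→∅; union {q4, q5}; ε-closure = {q1, q4, q5}.
Read 'b': q1→{q5}, q4→{q4, q5}, q5→∅; union {q4, q5}; ε-closure = {q1, q4, q5}.
Read 'b': q1→{q5}, q4→{q4, q5}, q5→∅; union {q4, q5}; ε-closure = {q1, q4, q5}.
Read 'b': q1→{q5}, q4→{q4, q5}, q5→∅; union {q4, q5}; ε-closure = {q1, q4, q5}.
Read 'a': q1→{q0, q3, q5}, q4→{q4, q5}, q5→∅; union {q0, q3, q4, q5}; ε-closure = {q0, q1, q3, q4, q5}.
State q4 is in {q0, q1, q3, q4, q5}.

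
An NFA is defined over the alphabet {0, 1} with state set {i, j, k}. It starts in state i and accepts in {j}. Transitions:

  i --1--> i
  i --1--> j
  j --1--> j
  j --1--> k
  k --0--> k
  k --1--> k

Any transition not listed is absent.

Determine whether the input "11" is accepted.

Yes

Start in {i}.
Read '1': i→{i, j}; now {i, j}.
Read '1': i→{i, j}, j→{j, k}; now {i, j, k}.
The final set {i, j, k} contains the accepting state j.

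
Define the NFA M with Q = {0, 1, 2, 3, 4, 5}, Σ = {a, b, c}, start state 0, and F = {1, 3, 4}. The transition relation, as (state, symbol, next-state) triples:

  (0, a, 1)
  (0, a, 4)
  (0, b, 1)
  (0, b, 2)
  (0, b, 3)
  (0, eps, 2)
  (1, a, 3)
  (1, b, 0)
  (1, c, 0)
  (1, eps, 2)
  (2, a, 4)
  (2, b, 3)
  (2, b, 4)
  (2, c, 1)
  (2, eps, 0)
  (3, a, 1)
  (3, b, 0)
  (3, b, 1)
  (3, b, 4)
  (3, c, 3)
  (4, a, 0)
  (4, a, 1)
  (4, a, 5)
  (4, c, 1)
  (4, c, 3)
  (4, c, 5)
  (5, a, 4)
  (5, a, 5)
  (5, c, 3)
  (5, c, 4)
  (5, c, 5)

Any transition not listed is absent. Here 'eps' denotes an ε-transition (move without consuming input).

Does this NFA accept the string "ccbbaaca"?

Start: ε-closure({0}) = {0, 2}.
Read 'c': 0→∅, 2→{1}; union {1}; ε-closure = {0, 1, 2}.
Read 'c': 0→∅, 1→{0}, 2→{1}; union {0, 1}; ε-closure = {0, 1, 2}.
Read 'b': 0→{1, 2, 3}, 1→{0}, 2→{3, 4}; now {0, 1, 2, 3, 4}.
Read 'b': 0→{1, 2, 3}, 1→{0}, 2→{3, 4}, 3→{0, 1, 4}, 4→∅; now {0, 1, 2, 3, 4}.
Read 'a': 0→{1, 4}, 1→{3}, 2→{4}, 3→{1}, 4→{0, 1, 5}; union {0, 1, 3, 4, 5}; ε-closure = {0, 1, 2, 3, 4, 5}.
Read 'a': 0→{1, 4}, 1→{3}, 2→{4}, 3→{1}, 4→{0, 1, 5}, 5→{4, 5}; union {0, 1, 3, 4, 5}; ε-closure = {0, 1, 2, 3, 4, 5}.
Read 'c': 0→∅, 1→{0}, 2→{1}, 3→{3}, 4→{1, 3, 5}, 5→{3, 4, 5}; union {0, 1, 3, 4, 5}; ε-closure = {0, 1, 2, 3, 4, 5}.
Read 'a': 0→{1, 4}, 1→{3}, 2→{4}, 3→{1}, 4→{0, 1, 5}, 5→{4, 5}; union {0, 1, 3, 4, 5}; ε-closure = {0, 1, 2, 3, 4, 5}.
The final set {0, 1, 2, 3, 4, 5} contains the accepting states 1, 3, 4.

Yes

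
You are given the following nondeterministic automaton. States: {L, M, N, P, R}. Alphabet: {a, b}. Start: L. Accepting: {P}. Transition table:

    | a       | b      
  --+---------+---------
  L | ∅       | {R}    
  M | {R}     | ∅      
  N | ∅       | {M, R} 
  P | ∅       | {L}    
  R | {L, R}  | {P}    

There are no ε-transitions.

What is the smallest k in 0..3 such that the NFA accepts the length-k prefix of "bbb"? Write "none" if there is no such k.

Start in {L}.
Read 'b': L→{R}; now {R}.
Read 'b': R→{P}; now {P}.
None of the earlier sets intersect F, but {P} does.

2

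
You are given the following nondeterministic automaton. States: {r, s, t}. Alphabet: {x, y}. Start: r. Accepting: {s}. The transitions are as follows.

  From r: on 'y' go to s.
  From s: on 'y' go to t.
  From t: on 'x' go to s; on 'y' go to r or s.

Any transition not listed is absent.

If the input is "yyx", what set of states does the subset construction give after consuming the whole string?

{s}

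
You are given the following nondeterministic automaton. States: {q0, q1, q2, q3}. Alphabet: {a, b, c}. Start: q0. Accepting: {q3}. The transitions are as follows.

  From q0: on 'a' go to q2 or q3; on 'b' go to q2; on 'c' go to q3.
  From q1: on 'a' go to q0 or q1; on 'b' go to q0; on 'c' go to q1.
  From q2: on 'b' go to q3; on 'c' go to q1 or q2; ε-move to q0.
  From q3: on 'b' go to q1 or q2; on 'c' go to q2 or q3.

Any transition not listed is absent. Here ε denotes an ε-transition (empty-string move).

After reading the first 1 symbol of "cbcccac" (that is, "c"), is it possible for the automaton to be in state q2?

Start in {q0}.
Read 'c': {q0} → {q3}.
State q2 is not in {q3}.

No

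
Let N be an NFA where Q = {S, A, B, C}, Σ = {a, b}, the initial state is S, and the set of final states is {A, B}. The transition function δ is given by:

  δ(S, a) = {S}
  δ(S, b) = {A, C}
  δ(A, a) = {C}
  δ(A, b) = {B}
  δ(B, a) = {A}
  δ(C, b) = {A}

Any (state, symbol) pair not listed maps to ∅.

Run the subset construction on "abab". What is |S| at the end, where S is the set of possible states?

1

Start in {S}.
Read 'a': S→{S}; now {S}.
Read 'b': S→{A, C}; now {A, C}.
Read 'a': A→{C}, C→∅; now {C}.
Read 'b': C→{A}; now {A}.
That set has 1 state.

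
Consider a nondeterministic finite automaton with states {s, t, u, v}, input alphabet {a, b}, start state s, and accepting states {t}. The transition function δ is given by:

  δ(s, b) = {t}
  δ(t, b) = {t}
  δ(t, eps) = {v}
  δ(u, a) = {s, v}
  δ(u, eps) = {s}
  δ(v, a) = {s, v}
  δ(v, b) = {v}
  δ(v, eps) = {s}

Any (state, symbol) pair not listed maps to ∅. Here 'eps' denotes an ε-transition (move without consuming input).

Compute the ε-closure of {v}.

{s, v}

Begin with {v}.
ε-move v → s; add s.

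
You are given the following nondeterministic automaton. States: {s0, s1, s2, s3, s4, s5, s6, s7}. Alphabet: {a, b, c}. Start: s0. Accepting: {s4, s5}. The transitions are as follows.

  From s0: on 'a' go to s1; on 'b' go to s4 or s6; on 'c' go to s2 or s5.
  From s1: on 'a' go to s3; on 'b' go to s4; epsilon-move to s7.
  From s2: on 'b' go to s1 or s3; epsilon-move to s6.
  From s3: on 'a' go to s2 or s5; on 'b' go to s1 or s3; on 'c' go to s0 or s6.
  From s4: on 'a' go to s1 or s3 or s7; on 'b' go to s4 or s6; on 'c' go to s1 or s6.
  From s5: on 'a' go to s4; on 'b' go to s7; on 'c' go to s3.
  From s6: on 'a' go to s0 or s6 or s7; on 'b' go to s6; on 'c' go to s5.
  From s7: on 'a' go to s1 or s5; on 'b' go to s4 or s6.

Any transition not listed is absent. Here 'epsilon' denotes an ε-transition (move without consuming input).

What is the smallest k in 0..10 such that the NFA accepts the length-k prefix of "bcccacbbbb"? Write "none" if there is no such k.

Start in {s0}.
Read 'b': {s0} → {s4, s6}.
None of the earlier sets intersect F, but {s4, s6} does.

1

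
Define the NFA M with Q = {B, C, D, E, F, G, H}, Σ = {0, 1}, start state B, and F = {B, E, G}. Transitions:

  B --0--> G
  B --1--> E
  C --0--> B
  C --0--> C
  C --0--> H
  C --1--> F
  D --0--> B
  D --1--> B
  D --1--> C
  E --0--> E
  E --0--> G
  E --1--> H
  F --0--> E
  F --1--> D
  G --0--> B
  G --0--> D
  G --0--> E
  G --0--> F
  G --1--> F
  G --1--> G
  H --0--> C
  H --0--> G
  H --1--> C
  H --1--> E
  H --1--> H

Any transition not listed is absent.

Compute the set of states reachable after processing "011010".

{B, C, E, G, H}

Start in {B}.
Read '0': {B} → {G}.
Read '1': {G} → {F, G}.
Read '1': {F, G} → {D, F, G}.
Read '0': {D, F, G} → {B, D, E, F}.
Read '1': {B, D, E, F} → {B, C, D, E, H}.
Read '0': {B, C, D, E, H} → {B, C, E, G, H}.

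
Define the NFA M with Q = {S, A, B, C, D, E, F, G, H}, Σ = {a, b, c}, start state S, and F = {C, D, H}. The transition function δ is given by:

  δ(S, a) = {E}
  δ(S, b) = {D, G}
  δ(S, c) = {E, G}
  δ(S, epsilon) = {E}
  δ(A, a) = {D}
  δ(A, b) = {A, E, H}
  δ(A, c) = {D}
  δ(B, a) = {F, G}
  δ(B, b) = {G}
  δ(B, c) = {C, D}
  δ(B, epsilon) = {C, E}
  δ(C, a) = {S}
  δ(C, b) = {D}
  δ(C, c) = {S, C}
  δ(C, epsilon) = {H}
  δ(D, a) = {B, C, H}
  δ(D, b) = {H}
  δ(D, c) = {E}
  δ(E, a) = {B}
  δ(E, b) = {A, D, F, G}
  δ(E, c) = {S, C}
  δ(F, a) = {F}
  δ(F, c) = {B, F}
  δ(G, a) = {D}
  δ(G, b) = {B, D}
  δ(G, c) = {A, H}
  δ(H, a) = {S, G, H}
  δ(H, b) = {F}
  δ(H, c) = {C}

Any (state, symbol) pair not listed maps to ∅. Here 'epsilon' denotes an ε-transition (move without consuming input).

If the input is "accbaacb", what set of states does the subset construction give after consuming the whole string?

{A, B, C, D, E, F, G, H}

Start: ε-closure({S}) = {S, E}.
Read 'a': {S, E} → {B, C, E, H}.
Read 'c': {B, C, E, H} → {S, C, D, E, H}.
Read 'c': {S, C, D, E, H} → {S, C, E, G, H}.
Read 'b': {S, C, E, G, H} → {A, B, C, D, E, F, G, H}.
Read 'a': {A, B, C, D, E, F, G, H} → {S, B, C, D, E, F, G, H}.
Read 'a': {S, B, C, D, E, F, G, H} → {S, B, C, D, E, F, G, H}.
Read 'c': {S, B, C, D, E, F, G, H} → {S, A, B, C, D, E, F, G, H}.
Read 'b': {S, A, B, C, D, E, F, G, H} → {A, B, C, D, E, F, G, H}.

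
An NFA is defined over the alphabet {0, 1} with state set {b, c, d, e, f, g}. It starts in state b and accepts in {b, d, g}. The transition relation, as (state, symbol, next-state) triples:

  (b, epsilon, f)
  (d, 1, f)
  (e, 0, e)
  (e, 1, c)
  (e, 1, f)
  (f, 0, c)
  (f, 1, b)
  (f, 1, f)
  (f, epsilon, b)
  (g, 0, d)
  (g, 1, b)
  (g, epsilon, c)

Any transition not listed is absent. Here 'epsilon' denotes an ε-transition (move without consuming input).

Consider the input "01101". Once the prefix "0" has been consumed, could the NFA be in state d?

Start: ε-closure({b}) = {b, f}.
Read '0': b→∅, f→{c}; now {c}.
State d is not in {c}.

No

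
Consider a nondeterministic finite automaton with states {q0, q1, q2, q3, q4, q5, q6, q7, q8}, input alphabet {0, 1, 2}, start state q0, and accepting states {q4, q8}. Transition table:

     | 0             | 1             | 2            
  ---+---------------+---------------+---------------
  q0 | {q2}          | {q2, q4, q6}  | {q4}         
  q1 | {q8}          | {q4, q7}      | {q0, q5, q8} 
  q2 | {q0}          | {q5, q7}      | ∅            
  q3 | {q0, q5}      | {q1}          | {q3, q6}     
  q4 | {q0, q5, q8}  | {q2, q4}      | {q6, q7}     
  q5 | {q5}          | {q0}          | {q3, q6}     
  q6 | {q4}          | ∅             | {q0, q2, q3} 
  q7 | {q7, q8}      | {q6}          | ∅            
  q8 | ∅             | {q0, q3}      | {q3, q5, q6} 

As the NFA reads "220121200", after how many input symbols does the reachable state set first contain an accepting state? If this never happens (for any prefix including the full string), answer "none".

Start in {q0}.
Read '2': q0→{q4}; now {q4}.
None of the earlier sets intersect F, but {q4} does.

1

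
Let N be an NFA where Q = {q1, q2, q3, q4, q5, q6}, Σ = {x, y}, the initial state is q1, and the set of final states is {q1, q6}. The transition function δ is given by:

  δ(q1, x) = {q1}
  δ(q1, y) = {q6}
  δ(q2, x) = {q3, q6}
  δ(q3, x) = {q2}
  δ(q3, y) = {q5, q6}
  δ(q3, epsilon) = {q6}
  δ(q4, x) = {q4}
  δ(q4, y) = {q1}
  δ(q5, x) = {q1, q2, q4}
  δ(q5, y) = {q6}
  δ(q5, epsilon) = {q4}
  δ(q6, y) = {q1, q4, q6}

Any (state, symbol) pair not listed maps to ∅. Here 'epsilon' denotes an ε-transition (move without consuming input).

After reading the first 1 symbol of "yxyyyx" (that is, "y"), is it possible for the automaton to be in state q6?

Start in {q1}.
Read 'y': q1→{q6}; now {q6}.
State q6 is in {q6}.

Yes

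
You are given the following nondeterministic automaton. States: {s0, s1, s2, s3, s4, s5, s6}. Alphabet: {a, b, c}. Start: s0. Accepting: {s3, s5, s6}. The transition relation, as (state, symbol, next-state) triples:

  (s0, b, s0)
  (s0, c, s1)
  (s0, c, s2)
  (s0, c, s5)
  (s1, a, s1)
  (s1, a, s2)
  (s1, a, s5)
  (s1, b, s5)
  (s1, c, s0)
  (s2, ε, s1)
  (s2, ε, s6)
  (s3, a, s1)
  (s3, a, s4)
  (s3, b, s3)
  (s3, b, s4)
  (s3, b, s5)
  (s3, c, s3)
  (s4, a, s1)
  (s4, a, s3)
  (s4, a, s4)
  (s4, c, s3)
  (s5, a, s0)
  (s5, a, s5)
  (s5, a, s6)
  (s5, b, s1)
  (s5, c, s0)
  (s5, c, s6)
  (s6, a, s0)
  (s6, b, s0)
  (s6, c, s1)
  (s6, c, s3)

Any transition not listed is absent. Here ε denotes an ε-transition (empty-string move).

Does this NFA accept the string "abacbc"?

No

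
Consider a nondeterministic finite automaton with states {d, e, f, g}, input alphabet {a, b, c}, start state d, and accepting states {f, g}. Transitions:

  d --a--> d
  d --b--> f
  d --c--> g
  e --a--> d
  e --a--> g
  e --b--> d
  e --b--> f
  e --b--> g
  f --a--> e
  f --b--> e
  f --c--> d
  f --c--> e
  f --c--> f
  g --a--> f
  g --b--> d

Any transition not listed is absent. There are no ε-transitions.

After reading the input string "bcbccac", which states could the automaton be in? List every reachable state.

Start in {d}.
Read 'b': {d} → {f}.
Read 'c': {f} → {d, e, f}.
Read 'b': {d, e, f} → {d, e, f, g}.
Read 'c': {d, e, f, g} → {d, e, f, g}.
Read 'c': {d, e, f, g} → {d, e, f, g}.
Read 'a': {d, e, f, g} → {d, e, f, g}.
Read 'c': {d, e, f, g} → {d, e, f, g}.

{d, e, f, g}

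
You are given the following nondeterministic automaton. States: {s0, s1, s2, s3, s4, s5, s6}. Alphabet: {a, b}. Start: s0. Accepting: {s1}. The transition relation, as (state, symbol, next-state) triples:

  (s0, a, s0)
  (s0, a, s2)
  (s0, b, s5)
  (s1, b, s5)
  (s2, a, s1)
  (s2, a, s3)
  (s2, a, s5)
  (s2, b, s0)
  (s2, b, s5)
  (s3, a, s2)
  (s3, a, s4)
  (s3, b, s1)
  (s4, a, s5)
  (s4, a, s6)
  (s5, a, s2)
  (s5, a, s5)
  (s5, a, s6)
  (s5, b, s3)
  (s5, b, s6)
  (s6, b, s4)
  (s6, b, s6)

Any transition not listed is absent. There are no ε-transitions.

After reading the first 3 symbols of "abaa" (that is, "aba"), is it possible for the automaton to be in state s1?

Start in {s0}.
Read 'a': {s0} → {s0, s2}.
Read 'b': {s0, s2} → {s0, s5}.
Read 'a': {s0, s5} → {s0, s2, s5, s6}.
State s1 is not in {s0, s2, s5, s6}.

No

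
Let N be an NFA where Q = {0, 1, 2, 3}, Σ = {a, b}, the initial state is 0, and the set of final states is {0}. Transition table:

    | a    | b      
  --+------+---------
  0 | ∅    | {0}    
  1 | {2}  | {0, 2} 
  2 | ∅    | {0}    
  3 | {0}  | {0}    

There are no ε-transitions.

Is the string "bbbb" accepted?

Yes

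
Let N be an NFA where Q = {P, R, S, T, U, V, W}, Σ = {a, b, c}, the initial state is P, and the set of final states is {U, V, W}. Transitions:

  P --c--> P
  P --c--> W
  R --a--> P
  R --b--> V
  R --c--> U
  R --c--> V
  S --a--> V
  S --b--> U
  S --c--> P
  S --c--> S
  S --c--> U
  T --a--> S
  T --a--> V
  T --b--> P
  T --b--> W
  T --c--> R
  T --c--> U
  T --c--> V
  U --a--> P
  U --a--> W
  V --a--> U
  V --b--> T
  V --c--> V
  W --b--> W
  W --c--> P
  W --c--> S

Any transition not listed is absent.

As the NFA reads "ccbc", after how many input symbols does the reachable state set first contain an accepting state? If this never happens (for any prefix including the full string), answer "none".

1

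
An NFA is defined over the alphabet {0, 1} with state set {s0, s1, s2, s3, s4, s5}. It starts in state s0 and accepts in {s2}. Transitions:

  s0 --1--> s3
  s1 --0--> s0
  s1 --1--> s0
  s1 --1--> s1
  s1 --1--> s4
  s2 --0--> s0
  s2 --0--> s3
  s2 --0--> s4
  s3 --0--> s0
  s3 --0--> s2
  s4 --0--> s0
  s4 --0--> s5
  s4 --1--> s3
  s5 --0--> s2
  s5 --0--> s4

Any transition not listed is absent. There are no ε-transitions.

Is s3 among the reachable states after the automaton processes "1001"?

Start in {s0}.
Read '1': s0→{s3}; now {s3}.
Read '0': s3→{s0, s2}; now {s0, s2}.
Read '0': s0→∅, s2→{s0, s3, s4}; now {s0, s3, s4}.
Read '1': s0→{s3}, s3→∅, s4→{s3}; now {s3}.
State s3 is in {s3}.

Yes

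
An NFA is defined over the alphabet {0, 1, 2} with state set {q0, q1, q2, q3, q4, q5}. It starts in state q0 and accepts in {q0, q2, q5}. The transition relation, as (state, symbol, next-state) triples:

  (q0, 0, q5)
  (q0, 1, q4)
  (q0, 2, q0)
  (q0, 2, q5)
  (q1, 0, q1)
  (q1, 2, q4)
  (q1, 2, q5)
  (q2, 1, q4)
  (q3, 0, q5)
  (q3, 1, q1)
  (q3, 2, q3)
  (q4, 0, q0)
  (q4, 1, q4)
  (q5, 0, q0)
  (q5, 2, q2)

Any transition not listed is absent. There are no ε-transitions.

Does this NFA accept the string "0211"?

No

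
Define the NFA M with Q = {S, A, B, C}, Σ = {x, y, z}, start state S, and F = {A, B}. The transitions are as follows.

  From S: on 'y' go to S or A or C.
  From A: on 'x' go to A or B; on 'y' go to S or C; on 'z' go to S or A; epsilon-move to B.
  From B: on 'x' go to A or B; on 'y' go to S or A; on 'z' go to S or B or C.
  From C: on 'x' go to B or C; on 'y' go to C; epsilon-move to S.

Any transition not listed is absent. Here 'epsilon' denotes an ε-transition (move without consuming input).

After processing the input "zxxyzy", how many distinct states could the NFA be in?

Start in {S}.
Read 'z': S→∅; now ∅.
The set is empty and remains empty for the remaining 5 symbols.
That set has 0 states.

0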